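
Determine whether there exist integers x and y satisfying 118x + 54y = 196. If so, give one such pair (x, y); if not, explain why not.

gcd(118, 54) = 2, and 2 divides 196, so integer solutions exist.
Dividing through by 2 reduces the equation to 59x + 27y = 98.
Run the Euclidean algorithm on 59 and 27: 59 = 2·27 + 5, 27 = 5·5 + 2, 5 = 2·2 + 1, 2 = 2·1 + 0.
Unwinding: 1 = 5 − 2·2 = 5 − 2·(27 − 5·5) = −2·27 + 11·5 = −2·27 + 11·(59 − 2·27) = 11·59 − 24·27, i.e. 59·11 + 27·(-24) = 1.
Scaling by 98 gives the particular solution (x, y) = (1078, -2352).
Subtracting 39·27 from x and adding 39·59 to y gives the tidier solution (25, -51).
Check: 118·25 + 54·(-51) = 2950 − 2754 = 196. ✓

x = 25, y = -51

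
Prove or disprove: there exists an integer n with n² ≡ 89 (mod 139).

n = 111 works: 111² = 12321, and 12321 − 89 = 12232 = 88·139.

n = 111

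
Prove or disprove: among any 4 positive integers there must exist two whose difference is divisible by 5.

Consider the 4 integers 23, 24, 25, 26. They lie in distinct residue classes modulo 5, since 4 ≤ 5.
No two share a residue, so no pair has difference divisible by 5; the claim fails for this set.

No; for instance {23, 24, 25, 26} is a counterexample.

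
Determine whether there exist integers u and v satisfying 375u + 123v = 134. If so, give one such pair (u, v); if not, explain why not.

Both 375 and 123 are divisible by gcd(375, 123) = 3, hence so is any combination 375u + 123v.
But 134 = 3·44 + 2, so 3 ∤ 134.
Therefore 375u + 123v = 134 has no solution in integers.

No, no such integers exist.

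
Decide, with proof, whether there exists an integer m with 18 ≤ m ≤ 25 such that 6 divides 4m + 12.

At m = 18 we get 4·18 + 12 = 84, and 84 = 6·14.

m = 18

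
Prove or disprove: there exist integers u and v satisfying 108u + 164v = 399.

No, no such integers exist.

Any value of 108u + 164v is a multiple of gcd(108, 164) = 4.
But 399 is not a multiple of 4 (it leaves remainder 3).
Hence no integers u, v satisfy the equation.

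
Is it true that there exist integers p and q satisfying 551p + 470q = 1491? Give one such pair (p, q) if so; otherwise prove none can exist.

Since gcd(551, 470) = 1, every integer is an integer combination of 551 and 470.
Euclidean algorithm: 551 = 1·470 + 81, 470 = 5·81 + 65, 81 = 1·65 + 16, 65 = 4·16 + 1, 16 = 16·1 + 0.
Unwinding: 1 = 65 − 4·16 = 65 − 4·(81 − 1·65) = −4·81 + 5·65 = −4·81 + 5·(470 − 5·81) = 5·470 − 29·81 = 5·470 − 29·(551 − 1·470) = −29·551 + 34·470, i.e. 551·(-29) + 470·34 = 1.
Times 1491: 551·(-43239) + 470·50694 = 1491, so (-43239, 50694) solves it.
The general solution is p = -43239 + 470k, q = 50694 − 551k; taking k = 92 gives the smaller pair p = 1, q = 2.
Indeed 551·1 + 470·2 = 551 + 940 = 1491.

p = 1, q = 2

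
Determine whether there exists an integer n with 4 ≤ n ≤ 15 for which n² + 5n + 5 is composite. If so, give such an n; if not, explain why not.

n = 15

At n = 15: 15² + 5·15 + 5 = 305 = 5·61, which is composite.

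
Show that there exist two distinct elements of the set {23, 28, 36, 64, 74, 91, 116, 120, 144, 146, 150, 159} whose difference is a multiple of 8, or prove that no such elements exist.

Both 23 and 159 leave remainder 7 on division by 8; their difference 136 = 17·8 is a multiple of 8.

Yes: 23 and 159.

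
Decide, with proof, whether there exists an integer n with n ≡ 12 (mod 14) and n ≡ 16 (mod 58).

Here gcd(14, 58) = 2, and both 12 and 16 leave remainder 0 mod 2, so the system is consistent.
Write n = 12 + 14t. Then 14t ≡ 16 − 12 ≡ 4 (mod 58); dividing through by 2 gives 7t ≡ 2 (mod 29).
To invert 7 modulo 29: 29 = 4·7 + 1, 7 = 7·1 + 0, and unwinding, 1 = 29 − 4·7. Thus 7⁻¹ ≡ -4 ≡ 25 (mod 29).
Multiplying by 25: t ≡ 25·2 = 50 ≡ 21 (mod 29).
Then n = 12 + 14·21 = 306.
Check: 306 mod 14 = 12, 306 mod 58 = 16. ✓

n = 306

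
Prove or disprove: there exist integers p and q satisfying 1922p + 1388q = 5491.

There are no such integers.

Both 1922 and 1388 are divisible by gcd(1922, 1388) = 2, hence so is any combination 1922p + 1388q.
But 5491 is not a multiple of 2 (it leaves remainder 1).
Hence no integers p, q satisfy the equation.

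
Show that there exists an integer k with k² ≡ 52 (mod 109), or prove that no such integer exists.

There is no such integer.

109 is prime, so by Euler's criterion 52 is a square mod 109 iff 52^((109−1)/2) = 52^54 ≡ 1 (mod 109).
Repeated squaring mod 109: 52^2 = 2704 ≡ 88; 52^4 ≡ 88² = 7744 ≡ 5; 52^8 ≡ 5² = 25 ≡ 25; 52^16 ≡ 25² = 625 ≡ 80; 52^32 ≡ 80² = 6400 ≡ 78.
Since 54 = 32 + 16 + 4 + 2, 52^54 ≡ 78 · 80 · 5 · 88; multiplying out mod 109: 78·80 = 6240 ≡ 27, then 27·5 = 135 ≡ 26, then 26·88 = 2288 ≡ 108. Thus 52^54 ≡ 108 ≡ −1 (mod 109).
By Euler's criterion 52 is a quadratic non-residue mod 109: no k satisfies k² ≡ 52 (mod 109).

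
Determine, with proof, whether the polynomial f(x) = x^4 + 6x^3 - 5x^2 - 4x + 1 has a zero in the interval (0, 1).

f(0) = 1 and f(1) = -1, which have opposite signs.
Since f is a polynomial it is continuous on [0, 1].
By the Intermediate Value Theorem, f takes the value 0 somewhere in the open interval.

Yes, f has a root in the interval.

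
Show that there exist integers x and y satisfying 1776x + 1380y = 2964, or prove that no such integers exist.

x = 4, y = -3

gcd(1776, 1380) = 12, and 12 divides 2964, so integer solutions exist.
Dividing through by 12 reduces the equation to 148x + 115y = 247.
Dividing repeatedly: 148 = 1·115 + 33, 115 = 3·33 + 16, 33 = 2·16 + 1, 16 = 16·1 + 0.
Unwinding: 1 = 33 − 2·16 = 33 − 2·(115 − 3·33) = −2·115 + 7·33 = −2·115 + 7·(148 − 1·115) = 7·148 − 9·115, i.e. 148·7 + 115·(-9) = 1.
Times 247: 148·1729 + 115·(-2223) = 247, so (1729, -2223) solves it.
Shifting by a multiple of (115, −148) keeps it a solution: x = 1729 − 15·115 = 4, y = -2223 + 15·148 = -3.
Check: 1776·4 + 1380·(-3) = 7104 − 4140 = 2964. ✓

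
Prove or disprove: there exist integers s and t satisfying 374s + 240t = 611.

Both 374 and 240 are divisible by gcd(374, 240) = 2, hence so is any combination 374s + 240t.
However 611 leaves remainder 1 on division by 2.
So the equation is unsolvable over ℤ.

No such integers exist.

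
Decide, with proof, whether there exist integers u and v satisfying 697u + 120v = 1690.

Since gcd(697, 120) = 1, every integer is an integer combination of 697 and 120.
Euclidean algorithm: 697 = 5·120 + 97, 120 = 1·97 + 23, 97 = 4·23 + 5, 23 = 4·5 + 3, 5 = 1·3 + 2, 3 = 1·2 + 1, 2 = 2·1 + 0.
Back-substituting, 1 = 3 − 1·2 = 3 − (5 − 1·3) = −5 + 2·3 = −5 + 2·(23 − 4·5) = 2·23 − 9·5 = 2·23 − 9·(97 − 4·23) = −9·97 + 38·23 = −9·97 + 38·(120 − 1·97) = 38·120 − 47·97 = 38·120 − 47·(697 − 5·120) = −47·697 + 273·120; that is, 697·(-47) + 120·273 = 1.
Scaling by 1690 gives the particular solution (u, v) = (-79430, 461370).
Shifting by a multiple of (120, −697) keeps it a solution: u = -79430 + 662·120 = 10, v = 461370 − 662·697 = -44.
Check: 697·10 + 120·(-44) = 6970 − 5280 = 1690. ✓

u = 10, v = -44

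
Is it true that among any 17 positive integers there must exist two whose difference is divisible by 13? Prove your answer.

Yes, this is always true.

Partition the integers by their residue mod 13; there are 13 classes.
With 17 integers and only 13 classes, the pigeonhole principle forces two of them, say a and b, into the same class.
Then a ≡ b (mod 13), i.e. 13 ∣ (a − b).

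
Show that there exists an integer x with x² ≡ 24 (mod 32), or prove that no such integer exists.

Since 16 ∣ 32, a solution of x² ≡ 24 (mod 32) would also satisfy x² ≡ 24 ≡ 8 (mod 16).
Since (16 − x)² ≡ x² (mod 16), it suffices to square x = 0, 1, …, 8: the residues are 0, 1, 4, 9, 0, 9, 4, 1, 0.
The set of squares mod 16 is therefore {0, 1, 4, 9}, which does not contain 8.
Hence no integer x has x² ≡ 24 (mod 32).

There is no such integer.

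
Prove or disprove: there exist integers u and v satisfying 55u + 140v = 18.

No, no such integers exist.

Both 55 and 140 are divisible by gcd(55, 140) = 5, hence so is any combination 55u + 140v.
But 18 is not a multiple of 5 (it leaves remainder 3).
So the equation is unsolvable over ℤ.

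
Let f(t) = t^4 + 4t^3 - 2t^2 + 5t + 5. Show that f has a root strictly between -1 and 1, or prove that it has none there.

f(-1) = -5 and f(1) = 13, which have opposite signs.
f is continuous everywhere (it is a polynomial), in particular on [-1, 1].
By the Intermediate Value Theorem, f takes the value 0 somewhere in the open interval.

Such a root exists.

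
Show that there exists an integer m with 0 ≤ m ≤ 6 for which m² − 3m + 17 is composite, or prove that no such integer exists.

At m = 1: 1² − 3·1 + 17 = 15 = 3·5, which is composite.

m = 1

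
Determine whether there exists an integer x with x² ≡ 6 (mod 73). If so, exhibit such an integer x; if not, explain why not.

x = 15

Take x = 15. Then 15² = 225 = 3·73 + 6, so 15² ≡ 6 (mod 73).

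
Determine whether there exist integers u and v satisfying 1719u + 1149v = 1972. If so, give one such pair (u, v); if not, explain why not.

gcd(1719, 1149) = 3, so every integer of the form 1719u + 1149v is a multiple of 3.
However 1972 leaves remainder 1 on division by 3.
Hence no integers u, v satisfy the equation.

No, no such integers exist.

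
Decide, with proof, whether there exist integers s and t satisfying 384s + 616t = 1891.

Any value of 384s + 616t is a multiple of gcd(384, 616) = 8.
But 1891 is not a multiple of 8 (it leaves remainder 3).
So the equation is unsolvable over ℤ.

There are no such integers.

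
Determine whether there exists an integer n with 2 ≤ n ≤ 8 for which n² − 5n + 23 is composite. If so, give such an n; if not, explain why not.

The values for n = 2, 3, …, 8 are 17, 17, 19, 23, 29, 37, 47, and each of these is prime.
So no value in the range makes the expression composite.

No such integer n in that range exists.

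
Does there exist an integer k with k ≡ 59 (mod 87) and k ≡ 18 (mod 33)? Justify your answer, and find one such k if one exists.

There is no such integer.

Both moduli are multiples of 3 = gcd(87, 33), so any solution would satisfy k ≡ 59 and k ≡ 18 modulo 3 simultaneously.
These are incompatible: 59 − 18 = 41 is not divisible by 3.
Hence the system has no solution.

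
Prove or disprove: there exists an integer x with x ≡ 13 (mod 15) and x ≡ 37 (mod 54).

gcd(15, 54) = 3. A simultaneous solution exists iff 13 ≡ 37 (mod 3); here 13 mod 3 = 1 = 37 mod 3, so it does.
Write x = 13 + 15t. Then 15t ≡ 37 − 13 ≡ 24 (mod 54); dividing through by 3 gives 5t ≡ 8 (mod 18).
Invert 5 mod 18 by the Euclidean algorithm: 18 = 3·5 + 3, 5 = 1·3 + 2, 3 = 1·2 + 1, 2 = 2·1 + 0; back-substituting, 1 = 3 − 1·2 = 3 − (5 − 1·3) = −5 + 2·3 = −5 + 2·(18 − 3·5) = 2·18 − 7·5. Hence 5·(-7) ≡ 1, so 5⁻¹ ≡ -7 ≡ 11 (mod 18).
Therefore t ≡ 11·8 = 88 ≡ 16 (mod 18).
Then x = 13 + 15·16 = 253.
Check: 253 mod 15 = 13, 253 mod 54 = 37. ✓

x = 253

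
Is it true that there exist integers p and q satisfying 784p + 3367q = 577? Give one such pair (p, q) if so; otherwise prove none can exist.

No, no such integers exist.

Both 784 and 3367 are divisible by gcd(784, 3367) = 7, hence so is any combination 784p + 3367q.
But 577 is not a multiple of 7 (it leaves remainder 3).
Hence no integers p, q satisfy the equation.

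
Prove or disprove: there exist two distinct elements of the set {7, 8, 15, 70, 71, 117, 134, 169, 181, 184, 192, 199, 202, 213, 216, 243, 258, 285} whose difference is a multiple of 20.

No, no such pair exists.

Reduce each element modulo 20: 7↦7, 8↦8, 15↦15, 70↦10, 71↦11, 117↦17, 134↦14, 169↦9, 181↦1, 184↦4, 192↦12, 199↦19, 202↦2, 213↦13, 216↦16, 243↦3, 258↦18, 285↦5.
All 18 residues are distinct, so no two elements differ by a multiple of 20.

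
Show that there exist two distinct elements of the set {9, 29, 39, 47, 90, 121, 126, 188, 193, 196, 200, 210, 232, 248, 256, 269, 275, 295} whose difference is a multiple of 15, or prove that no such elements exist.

9 and 39 are such a pair.

Both 9 and 39 leave remainder 9 on division by 15; their difference 30 = 2·15 is a multiple of 15.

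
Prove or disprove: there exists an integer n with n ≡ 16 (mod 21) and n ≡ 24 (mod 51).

Reduce both congruences modulo 3, which divides 21 and 51: they say n ≡ 16 (mod 3) and n ≡ 24 (mod 3).
But 16 mod 3 = 1 while 24 mod 3 = 0, a contradiction.
Hence the system has no solution.

No such integer exists.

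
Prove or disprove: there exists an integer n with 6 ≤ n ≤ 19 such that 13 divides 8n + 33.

n = 17

n = 17 works, since 8·17 + 33 = 169 = 13·13.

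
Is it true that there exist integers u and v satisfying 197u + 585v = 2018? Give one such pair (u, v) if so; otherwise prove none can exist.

Since gcd(197, 585) = 1, every integer is an integer combination of 197 and 585.
Euclidean algorithm: 585 = 2·197 + 191, 197 = 1·191 + 6, 191 = 31·6 + 5, 6 = 1·5 + 1, 5 = 5·1 + 0.
Back-substituting, 1 = 6 − 1·5 = 6 − (191 − 31·6) = −191 + 32·6 = −191 + 32·(197 − 1·191) = 32·197 − 33·191 = 32·197 − 33·(585 − 2·197) = −33·585 + 98·197; that is, 197·98 + 585·(-33) = 1.
Multiplying through by 2018: u = 98·2018 = 197764, v = (-33)·2018 = -66594 is a solution.
The general solution is u = 197764 + 585k, v = -66594 − 197k; taking k = -338 gives the smaller pair u = 34, v = -8.
Check: 197·34 + 585·(-8) = 6698 − 4680 = 2018. ✓

u = 34, v = -8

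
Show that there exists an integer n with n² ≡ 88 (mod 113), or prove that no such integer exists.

Take n = 75. Then 75² = 5625 = 49·113 + 88, so 75² ≡ 88 (mod 113).

n = 75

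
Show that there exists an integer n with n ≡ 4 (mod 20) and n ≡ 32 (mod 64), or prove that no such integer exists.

n = 224

Here gcd(20, 64) = 4, and both 4 and 32 leave remainder 0 mod 4, so the system is consistent.
Put n = 4 + 20t, so we need 20t ≡ 28 (mod 64), equivalently (divide by 4) 5t ≡ 7 (mod 16).
Invert 5 mod 16 by the Euclidean algorithm: 16 = 3·5 + 1, 5 = 5·1 + 0; back-substituting, 1 = 16 − 3·5. Hence 5·(-3) ≡ 1, so 5⁻¹ ≡ -3 ≡ 13 (mod 16).
Therefore t ≡ 13·7 = 91 ≡ 11 (mod 16).
Then n = 4 + 20·11 = 224.
Verify: 224 = 11·20 + 4 and 224 = 3·64 + 32. ✓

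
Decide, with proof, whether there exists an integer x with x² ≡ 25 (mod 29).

Take x = 5. Then 5² = 25, and since 0 ≤ 25 < 29 this is already reduced: 5² ≡ 25 (mod 29).

x = 5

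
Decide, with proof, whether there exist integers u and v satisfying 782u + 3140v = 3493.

There are no such integers.

Any value of 782u + 3140v is a multiple of gcd(782, 3140) = 2.
But 3493 is not a multiple of 2 (it leaves remainder 1).
Therefore 782u + 3140v = 3493 has no solution in integers.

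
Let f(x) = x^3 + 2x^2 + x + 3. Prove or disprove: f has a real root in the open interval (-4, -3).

No.

The endpoint values f(-4) = -33 and f(-3) = -9 are both negative. Claim: f(x) < 0 for every x in (-4, -3).
Shift to the endpoint -3: with x = -3 − u (0 < u < 1), one computes f(-3 − u) = -u^3 - 7u^2 - 16u - 9.
The nonzero coefficients here are all negative, so for u > 0 every term is negative (or zero), and the constant term -9 is strictly negative.
Therefore f(x) < 0 throughout (-4, -3), and f has no zero there.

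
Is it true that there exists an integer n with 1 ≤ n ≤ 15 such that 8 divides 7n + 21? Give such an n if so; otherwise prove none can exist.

For n = 1, 2, 3, 4 the values 28, 35, 42, 49 are not multiples of 8. Try n = 5: 7·5 + 21 = 56 = 7·8, which is divisible by 8.

n = 5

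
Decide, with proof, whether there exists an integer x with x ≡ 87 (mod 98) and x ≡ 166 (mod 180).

No such integer exists.

Both moduli are multiples of 2 = gcd(98, 180), so any solution would satisfy x ≡ 87 and x ≡ 166 modulo 2 simultaneously.
These are incompatible: 87 − 166 = -79 is not divisible by 2.
So no integer satisfies both congruences.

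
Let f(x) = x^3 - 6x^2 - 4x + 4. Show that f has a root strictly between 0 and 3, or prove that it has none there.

f(0) = 4 and f(3) = -35, which have opposite signs.
Since f is a polynomial it is continuous on [0, 3].
By the Intermediate Value Theorem f must vanish at some point of (0, 3).

Yes, f has a root in the interval.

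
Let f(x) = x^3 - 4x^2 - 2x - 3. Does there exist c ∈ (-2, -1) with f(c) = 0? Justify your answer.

f has no root in that interval.

f(-2) = -23 and f(-1) = -6, both negative, so a sign-change argument is unavailable; we show f keeps this sign on the whole interval.
Substitute x = -1 − u, where 0 < u < 1 on the interval. Expanding, f(-1 − u) = -u^3 - 7u^2 - 9u - 6.
The nonzero coefficients here are all negative, so for u > 0 every term is negative (or zero), and the constant term -6 is strictly negative.
Therefore f(x) < 0 throughout (-2, -1), and f has no zero there.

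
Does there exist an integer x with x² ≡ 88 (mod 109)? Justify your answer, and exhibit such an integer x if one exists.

x = 57

x = 57 works: 57² = 3249, and 3249 − 88 = 3161 = 29·109.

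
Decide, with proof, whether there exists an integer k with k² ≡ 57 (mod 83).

Apply Euler's criterion with the prime 83: 57 is a quadratic residue iff 57^41 ≡ 1 (mod 83), and a non-residue iff it is ≡ −1.
Repeated squaring mod 83: 57^2 = 3249 ≡ 12; 57^4 ≡ 12² = 144 ≡ 61; 57^8 ≡ 61² = 3721 ≡ 69; 57^16 ≡ 69² = 4761 ≡ 30; 57^32 ≡ 30² = 900 ≡ 70.
Since 41 = 32 + 8 + 1, 57^41 ≡ 70 · 69 · 57; multiplying out mod 83: 70·69 = 4830 ≡ 16, then 16·57 = 912 ≡ 82. Thus 57^41 ≡ 82 ≡ −1 (mod 83).
The value −1 means 57 is a non-residue modulo 83, so k² ≡ 57 (mod 83) is impossible.

There is no such integer.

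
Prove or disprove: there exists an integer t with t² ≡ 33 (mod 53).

There is no such integer.

Apply Euler's criterion with the prime 53: 33 is a quadratic residue iff 33^26 ≡ 1 (mod 53), and a non-residue iff it is ≡ −1.
Repeated squaring mod 53: 33^2 = 1089 ≡ 29; 33^4 ≡ 29² = 841 ≡ 46; 33^8 ≡ 46² = 2116 ≡ 49; 33^16 ≡ 49² = 2401 ≡ 16.
Since 26 = 16 + 8 + 2, 33^26 ≡ 16 · 49 · 29; multiplying out mod 53: 16·49 = 784 ≡ 42, then 42·29 = 1218 ≡ 52. Thus 33^26 ≡ 52 ≡ −1 (mod 53).
By Euler's criterion 33 is a quadratic non-residue mod 53: no t satisfies t² ≡ 33 (mod 53).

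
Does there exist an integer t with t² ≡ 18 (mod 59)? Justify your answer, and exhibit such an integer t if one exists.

No such integer exists.

59 is prime, so by Euler's criterion 18 is a square mod 59 iff 18^((59−1)/2) = 18^29 ≡ 1 (mod 59).
Squaring successively (mod 59): 18^2 = 324 ≡ 29; 18^4 ≡ 29² = 841 ≡ 15; 18^8 ≡ 15² = 225 ≡ 48; 18^16 ≡ 48² = 2304 ≡ 3.
Since 29 = 16 + 8 + 4 + 1, 18^29 ≡ 3 · 48 · 15 · 18; multiplying out mod 59: 3·48 = 144 ≡ 26, then 26·15 = 390 ≡ 36, then 36·18 = 648 ≡ 58. Thus 18^29 ≡ 58 ≡ −1 (mod 59).
By Euler's criterion 18 is a quadratic non-residue mod 59: no t satisfies t² ≡ 18 (mod 59).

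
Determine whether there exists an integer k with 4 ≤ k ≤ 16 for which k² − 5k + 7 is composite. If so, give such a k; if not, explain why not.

k = 13

At k = 13: 13² − 5·13 + 7 = 111 = 3·37, which is composite.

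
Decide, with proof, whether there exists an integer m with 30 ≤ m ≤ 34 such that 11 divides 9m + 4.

The values of 9m + 4 for m = 30, 31, …, 34 are 274, 283, 292, 301, 310; reduced mod 11 these are 10, 8, 6, 4, 2.
Since 0 is absent from this list, 11 ∤ 9m + 4 for every m with 30 ≤ m ≤ 34.

No such integer m in that range exists.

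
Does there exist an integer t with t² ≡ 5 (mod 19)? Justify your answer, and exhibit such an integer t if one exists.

t = 10

t = 10 works: 10² = 100, and 100 − 5 = 95 = 5·19.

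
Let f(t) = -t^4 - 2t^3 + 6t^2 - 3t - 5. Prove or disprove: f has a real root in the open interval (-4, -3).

f(-4) = -25 and f(-3) = 31, which have opposite signs.
Since f is a polynomial it is continuous on [-4, -3].
By the Intermediate Value Theorem, f takes the value 0 somewhere in the open interval.

Yes, f has a root in the interval.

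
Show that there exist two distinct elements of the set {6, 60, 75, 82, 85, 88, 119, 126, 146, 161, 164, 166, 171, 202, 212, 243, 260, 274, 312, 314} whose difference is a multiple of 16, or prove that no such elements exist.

Both 6 and 166 leave remainder 6 on division by 16; their difference 160 = 10·16 is a multiple of 16.

The pair (6, 166) works.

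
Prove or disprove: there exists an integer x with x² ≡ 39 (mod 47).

No such integer exists.

47 is prime, so by Euler's criterion 39 is a square mod 47 iff 39^((47−1)/2) = 39^23 ≡ 1 (mod 47).
Squaring successively (mod 47): 39^2 = 1521 ≡ 17; 39^4 ≡ 17² = 289 ≡ 7; 39^8 ≡ 7² = 49 ≡ 2; 39^16 ≡ 2² = 4 ≡ 4.
Since 23 = 16 + 4 + 2 + 1, 39^23 ≡ 4 · 7 · 17 · 39; multiplying out mod 47: 4·7 = 28 ≡ 28, then 28·17 = 476 ≡ 6, then 6·39 = 234 ≡ 46. Thus 39^23 ≡ 46 ≡ −1 (mod 47).
By Euler's criterion 39 is a quadratic non-residue mod 47: no x satisfies x² ≡ 39 (mod 47).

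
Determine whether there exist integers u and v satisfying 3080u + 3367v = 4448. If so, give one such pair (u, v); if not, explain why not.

Both 3080 and 3367 are divisible by gcd(3080, 3367) = 7, hence so is any combination 3080u + 3367v.
But 4448 is not a multiple of 7 (it leaves remainder 3).
Hence no integers u, v satisfy the equation.

There are no such integers.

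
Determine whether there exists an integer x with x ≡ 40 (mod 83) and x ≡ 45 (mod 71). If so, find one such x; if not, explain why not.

x = 2530

Since 83 and 71 share no common factor, CRT says the pair of congruences has a solution (unique mod 5893).
Write x = 40 + 83t and require 40 + 83t ≡ 45 (mod 71), i.e. 83t ≡ 5 (mod 71).
83 ≡ 12 (mod 71), so this reads 12t ≡ 5 (mod 71). Since 12·6 = 72 = 1·71 + 1, the inverse of 12 mod 71 is 6.
Therefore t ≡ 6·5 = 30 (mod 71).
With t = 30: x = 40 + 83·30 = 2530.
Indeed 2530 ≡ 40 (mod 83) and 2530 ≡ 45 (mod 71).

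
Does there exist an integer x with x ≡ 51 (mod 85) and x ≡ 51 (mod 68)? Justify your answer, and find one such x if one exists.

Here gcd(85, 68) = 17, and both 51 and 51 leave remainder 0 mod 17, so the system is consistent.
In fact x = 51 itself already satisfies 51 mod 68 = 51.
Check: 51 mod 85 = 51, 51 mod 68 = 51. ✓

x = 51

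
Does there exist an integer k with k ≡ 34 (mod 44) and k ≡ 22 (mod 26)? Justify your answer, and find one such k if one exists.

k = 386

gcd(44, 26) = 2. A simultaneous solution exists iff 34 ≡ 22 (mod 2); here 34 mod 2 = 0 = 22 mod 2, so it does.
Put k = 34 + 44t, so we need 44t ≡ 14 (mod 26), equivalently (divide by 2) 22t ≡ 7 (mod 13).
22 ≡ 9 (mod 13), so this reads 9t ≡ 7 (mod 13). To invert 9 modulo 13: 13 = 1·9 + 4, 9 = 2·4 + 1, 4 = 4·1 + 0, and unwinding, 1 = 9 − 2·4 = 9 − 2·(13 − 1·9) = −2·13 + 3·9. Thus 9⁻¹ ≡ 3 (mod 13).
Multiplying by 3: t ≡ 3·7 = 21 ≡ 8 (mod 13).
Then k = 34 + 44·8 = 386.
Check: 386 mod 44 = 34, 386 mod 26 = 22. ✓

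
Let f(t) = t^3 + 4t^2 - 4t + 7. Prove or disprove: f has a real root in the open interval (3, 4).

The endpoint values f(3) = 58 and f(4) = 119 are both positive. Claim: f(t) > 0 for every t in (3, 4).
Substitute t = 3 + u, where 0 < u < 1 on the interval. Expanding, f(3 + u) = u^3 + 13u^2 + 47u + 58.
All 4 nonzero coefficients of this polynomial in u are positive; hence for u > 0 the value is a sum of positive terms (the constant 58 among them).
So f is strictly positive on (3, 4); no root exists in the interval.

f has no root in that interval.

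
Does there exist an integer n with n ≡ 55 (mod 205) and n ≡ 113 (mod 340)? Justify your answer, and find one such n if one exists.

No, no such integer exists.

gcd(205, 340) = 5. If n ≡ 55 (mod 205) and n ≡ 113 (mod 340), then n ≡ 55 (mod 5) and n ≡ 113 (mod 5).
These are incompatible: 55 − 113 = -58 is not divisible by 5.
Therefore no such n exists.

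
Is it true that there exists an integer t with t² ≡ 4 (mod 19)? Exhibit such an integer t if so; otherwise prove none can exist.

t = 17 works: 17² = 289, and 289 − 4 = 285 = 15·19.

t = 17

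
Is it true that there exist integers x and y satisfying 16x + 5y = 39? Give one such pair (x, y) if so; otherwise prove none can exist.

x = 4, y = -5

16 and 5 are coprime, so 16x + 5y ranges over all of ℤ.
Dividing repeatedly: 16 = 3·5 + 1, 5 = 5·1 + 0.
Unwinding: 1 = 16 − 3·5, i.e. 16·1 + 5·(-3) = 1.
Scaling by 39 gives the particular solution (x, y) = (39, -117).
Shifting by a multiple of (5, −16) keeps it a solution: x = 39 − 7·5 = 4, y = -117 + 7·16 = -5.
Indeed 16·4 + 5·(-5) = 64 − 25 = 39.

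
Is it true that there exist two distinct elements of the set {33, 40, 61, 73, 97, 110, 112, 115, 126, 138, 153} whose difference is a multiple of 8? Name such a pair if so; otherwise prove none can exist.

Both 33 and 73 leave remainder 1 on division by 8; their difference 40 = 5·8 is a multiple of 8.

33 and 73 are such a pair.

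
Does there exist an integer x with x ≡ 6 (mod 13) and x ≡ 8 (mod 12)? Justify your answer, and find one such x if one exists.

The moduli 13 and 12 are coprime, so by the Chinese Remainder Theorem a unique solution modulo 156 exists.
Any solution of the first congruence is x = 6 + 13t; substituting into the second, 13t ≡ 8 − 6 ≡ 2 (mod 12).
13 ≡ 1 (mod 12), so this reads 1t ≡ 2 (mod 12). So t ≡ 2 (mod 12).
With t = 2: x = 6 + 13·2 = 32.
Check: 32 mod 13 = 6, 32 mod 12 = 8. ✓

x = 32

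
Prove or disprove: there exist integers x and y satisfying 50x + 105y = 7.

There are no such integers.

gcd(50, 105) = 5, so every integer of the form 50x + 105y is a multiple of 5.
But 7 is not a multiple of 5 (it leaves remainder 2).
Hence no integers x, y satisfy the equation.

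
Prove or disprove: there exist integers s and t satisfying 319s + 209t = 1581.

No, no such integers exist.

Both 319 and 209 are divisible by gcd(319, 209) = 11, hence so is any combination 319s + 209t.
But 1581 = 11·143 + 8, so 11 ∤ 1581.
Therefore 319s + 209t = 1581 has no solution in integers.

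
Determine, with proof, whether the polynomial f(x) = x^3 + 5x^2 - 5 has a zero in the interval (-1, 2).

Such a root exists.

f(-1) = -1 and f(2) = 23, which have opposite signs.
Since f is a polynomial it is continuous on [-1, 2].
By the Intermediate Value Theorem f must vanish at some point of (-1, 2).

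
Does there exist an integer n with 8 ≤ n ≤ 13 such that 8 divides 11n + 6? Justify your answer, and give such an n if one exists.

For n = 8, 9, …, 13 the values of 11n + 6 modulo 8 are 6, 1, 4, 7, 2, 5 respectively.
None is 0, so 8 never divides 11n + 6 on this range.

No such integer n in that range exists.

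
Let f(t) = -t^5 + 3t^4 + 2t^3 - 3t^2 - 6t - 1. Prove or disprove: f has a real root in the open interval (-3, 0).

f(-3) = 422 and f(0) = -1, which have opposite signs.
f is continuous everywhere (it is a polynomial), in particular on [-3, 0].
By the Intermediate Value Theorem, f takes the value 0 somewhere in the open interval.

Such a root exists.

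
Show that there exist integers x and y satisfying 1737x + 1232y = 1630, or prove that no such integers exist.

x = 174, y = -244

Since gcd(1737, 1232) = 1, every integer is an integer combination of 1737 and 1232.
Run the Euclidean algorithm on 1737 and 1232: 1737 = 1·1232 + 505, 1232 = 2·505 + 222, 505 = 2·222 + 61, 222 = 3·61 + 39, 61 = 1·39 + 22, 39 = 1·22 + 17, 22 = 1·17 + 5, 17 = 3·5 + 2, 5 = 2·2 + 1, 2 = 2·1 + 0.
Working back up the chain: 1 = 5 − 2·2 = 5 − 2·(17 − 3·5) = −2·17 + 7·5 = −2·17 + 7·(22 − 1·17) = 7·22 − 9·17 = 7·22 − 9·(39 − 1·22) = −9·39 + 16·22 = −9·39 + 16·(61 − 1·39) = 16·61 − 25·39 = 16·61 − 25·(222 − 3·61) = −25·222 + 91·61 = −25·222 + 91·(505 − 2·222) = 91·505 − 207·222 = 91·505 − 207·(1232 − 2·505) = −207·1232 + 505·505 = −207·1232 + 505·(1737 − 1·1232) = 505·1737 − 712·1232. So 1737·505 + 1232·(-712) = 1.
Multiplying through by 1630: x = 505·1630 = 823150, y = (-712)·1630 = -1160560 is a solution.
The general solution is x = 823150 + 1232k, y = -1160560 − 1737k; taking k = -668 gives the smaller pair x = 174, y = -244.
Check: 1737·174 + 1232·(-244) = 302238 − 300608 = 1630. ✓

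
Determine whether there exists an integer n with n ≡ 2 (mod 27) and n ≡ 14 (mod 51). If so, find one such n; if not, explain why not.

The moduli are not coprime: gcd(27, 51) = 3. Compatibility requires 3 ∣ (14 − 2) = 12, which holds, so solutions exist.
Write n = 2 + 27t. Then 27t ≡ 14 − 2 ≡ 12 (mod 51); dividing through by 3 gives 9t ≡ 4 (mod 17).
Since 9·2 = 18 = 1·17 + 1, the inverse of 9 mod 17 is 2.
Multiplying by 2: t ≡ 2·4 = 8 (mod 17).
Then n = 2 + 27·8 = 218.
Check: 218 mod 27 = 2, 218 mod 51 = 14. ✓

n = 218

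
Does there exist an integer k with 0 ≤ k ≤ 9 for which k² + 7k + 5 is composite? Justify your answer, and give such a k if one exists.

At k = 8: 8² + 7·8 + 5 = 125 = 5·25, which is composite.

k = 8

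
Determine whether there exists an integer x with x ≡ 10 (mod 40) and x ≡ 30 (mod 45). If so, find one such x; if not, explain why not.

gcd(40, 45) = 5. A simultaneous solution exists iff 10 ≡ 30 (mod 5); here 10 mod 5 = 0 = 30 mod 5, so it does.
Step through x = 10, 10 + 40, 10 + 2·40, …: the values 10, 50, 90, 130, 170, 210 reduce mod 45 to 10, 5, 0, 40, 35, 30. The value 210 hits 30.
Check: 210 mod 40 = 10, 210 mod 45 = 30. ✓

x = 210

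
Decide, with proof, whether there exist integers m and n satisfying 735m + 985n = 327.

No, no such integers exist.

gcd(735, 985) = 5, so every integer of the form 735m + 985n is a multiple of 5.
But 327 is not a multiple of 5 (it leaves remainder 2).
Therefore 735m + 985n = 327 has no solution in integers.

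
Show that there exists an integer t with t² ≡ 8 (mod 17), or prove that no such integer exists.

t = 5

t = 5 works: 5² = 25, and 25 − 8 = 17 = 1·17.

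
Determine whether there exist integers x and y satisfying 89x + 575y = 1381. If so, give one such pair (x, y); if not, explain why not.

89 and 575 are coprime, so 89x + 575y ranges over all of ℤ.
Dividing repeatedly: 575 = 6·89 + 41, 89 = 2·41 + 7, 41 = 5·7 + 6, 7 = 1·6 + 1, 6 = 6·1 + 0.
Back-substituting, 1 = 7 − 1·6 = 7 − (41 − 5·7) = −41 + 6·7 = −41 + 6·(89 − 2·41) = 6·89 − 13·41 = 6·89 − 13·(575 − 6·89) = −13·575 + 84·89; that is, 89·84 + 575·(-13) = 1.
Multiplying through by 1381: x = 84·1381 = 116004, y = (-13)·1381 = -17953 is a solution.
Subtracting 201·575 from x and adding 201·89 to y gives the tidier solution (429, -64).
Indeed 89·429 + 575·(-64) = 38181 − 36800 = 1381.

x = 429, y = -64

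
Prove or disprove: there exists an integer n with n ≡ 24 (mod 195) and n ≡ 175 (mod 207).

No such integer exists.

Reduce both congruences modulo 3, which divides 195 and 207: they say n ≡ 24 (mod 3) and n ≡ 175 (mod 3).
These are incompatible: 24 − 175 = -151 is not divisible by 3.
So no integer satisfies both congruences.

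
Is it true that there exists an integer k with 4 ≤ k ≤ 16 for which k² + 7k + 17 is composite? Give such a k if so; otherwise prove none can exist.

k = 6

At k = 6: 6² + 7·6 + 17 = 95 = 5·19, which is composite.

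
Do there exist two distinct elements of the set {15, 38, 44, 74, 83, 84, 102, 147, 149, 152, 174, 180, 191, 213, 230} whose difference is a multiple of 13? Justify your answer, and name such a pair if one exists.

Reduce each element mod 13: 15↦2, 38↦12, 44↦5, 74↦9, 83↦5, 84↦6, 102↦11, 147↦4, 149↦6, 152↦9, 174↦5, 180↦11, 191↦9, 213↦5, 230↦9. The residue 5 repeats (at 44 and 83), and 83 − 44 = 39 = 3·13.

The pair (44, 83) works.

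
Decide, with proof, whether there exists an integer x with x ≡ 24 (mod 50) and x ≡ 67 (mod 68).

There is no such integer.

Both moduli are multiples of 2 = gcd(50, 68), so any solution would satisfy x ≡ 24 and x ≡ 67 modulo 2 simultaneously.
But 24 mod 2 = 0 while 67 mod 2 = 1, a contradiction.
Therefore no such x exists.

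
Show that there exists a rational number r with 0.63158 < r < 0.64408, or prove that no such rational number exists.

Multiplying by 11: 11·0.63158 = 6.94738 and 11·0.64408 = 7.08488, so the integer 7 lies strictly between them.
Hence 7/11 is a rational number with 0.63158 < 7/11 < 0.64408.

r = 7/11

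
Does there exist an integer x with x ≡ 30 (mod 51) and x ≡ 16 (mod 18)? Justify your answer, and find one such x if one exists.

No such integer exists.

gcd(51, 18) = 3. If x ≡ 30 (mod 51) and x ≡ 16 (mod 18), then x ≡ 30 (mod 3) and x ≡ 16 (mod 3).
However 30 ≡ 0 and 16 ≡ 1 (mod 3), and 0 ≠ 1.
So no integer satisfies both congruences.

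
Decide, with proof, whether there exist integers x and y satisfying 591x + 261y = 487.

No such integers exist.

Both 591 and 261 are divisible by gcd(591, 261) = 3, hence so is any combination 591x + 261y.
But 487 = 3·162 + 1, so 3 ∤ 487.
Therefore 591x + 261y = 487 has no solution in integers.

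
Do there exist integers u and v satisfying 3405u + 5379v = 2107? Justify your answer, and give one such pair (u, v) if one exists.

No, no such integers exist.

Any value of 3405u + 5379v is a multiple of gcd(3405, 5379) = 3.
But 2107 is not a multiple of 3 (it leaves remainder 1).
So the equation is unsolvable over ℤ.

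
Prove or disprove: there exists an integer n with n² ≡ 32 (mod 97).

n = 56

Take n = 56. Then 56² = 3136 = 32·97 + 32, so 56² ≡ 32 (mod 97).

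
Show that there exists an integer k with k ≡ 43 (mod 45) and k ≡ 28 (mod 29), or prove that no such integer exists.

k = 898

The moduli 45 and 29 are coprime, so by the Chinese Remainder Theorem a unique solution modulo 1305 exists.
Any solution of the first congruence is k = 43 + 45t; substituting into the second, 45t ≡ 28 − 43 ≡ 14 (mod 29).
45 ≡ 16 (mod 29), so this reads 16t ≡ 14 (mod 29). To invert 16 modulo 29: 29 = 1·16 + 13, 16 = 1·13 + 3, 13 = 4·3 + 1, 3 = 3·1 + 0, and unwinding, 1 = 13 − 4·3 = 13 − 4·(16 − 1·13) = −4·16 + 5·13 = −4·16 + 5·(29 − 1·16) = 5·29 − 9·16. Thus 16⁻¹ ≡ -9 ≡ 20 (mod 29).
Multiplying by 20: t ≡ 20·14 = 280 ≡ 19 (mod 29).
With t = 19: k = 43 + 45·19 = 898.
Check: 898 mod 45 = 43, 898 mod 29 = 28. ✓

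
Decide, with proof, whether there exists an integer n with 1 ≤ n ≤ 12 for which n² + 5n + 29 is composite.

At n = 1: 1² + 5·1 + 29 = 35 = 5·7, which is composite.

n = 1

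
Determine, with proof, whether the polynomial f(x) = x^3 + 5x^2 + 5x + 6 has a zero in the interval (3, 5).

f(3) = 93 and f(5) = 281, both positive, so a sign-change argument is unavailable; we show f keeps this sign on the whole interval.
Substitute x = 3 + u, where 0 < u < 2 on the interval. Expanding, f(3 + u) = u^3 + 14u^2 + 62u + 93.
All 4 nonzero coefficients of this polynomial in u are positive; hence for u > 0 the value is a sum of positive terms (the constant 93 among them).
So f is strictly positive on (3, 5); no root exists in the interval.

No.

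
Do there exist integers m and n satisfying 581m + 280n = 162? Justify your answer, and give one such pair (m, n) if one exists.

No, no such integers exist.

gcd(581, 280) = 7, so every integer of the form 581m + 280n is a multiple of 7.
But 162 = 7·23 + 1, so 7 ∤ 162.
Hence no integers m, n satisfy the equation.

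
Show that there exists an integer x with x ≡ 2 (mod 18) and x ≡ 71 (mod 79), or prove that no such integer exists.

x = 308

The moduli 18 and 79 are coprime, so by the Chinese Remainder Theorem a unique solution modulo 1422 exists.
Write x = 2 + 18t and require 2 + 18t ≡ 71 (mod 79), i.e. 18t ≡ 69 (mod 79).
To invert 18 modulo 79: 79 = 4·18 + 7, 18 = 2·7 + 4, 7 = 1·4 + 3, 4 = 1·3 + 1, 3 = 3·1 + 0, and unwinding, 1 = 4 − 1·3 = 4 − (7 − 1·4) = −7 + 2·4 = −7 + 2·(18 − 2·7) = 2·18 − 5·7 = 2·18 − 5·(79 − 4·18) = −5·79 + 22·18. Thus 18⁻¹ ≡ 22 (mod 79).
Multiplying by 22: t ≡ 22·69 = 1518 ≡ 17 (mod 79).
Taking t = 17 gives x = 2 + 18·17 = 308.
Check: 308 mod 18 = 2, 308 mod 79 = 71. ✓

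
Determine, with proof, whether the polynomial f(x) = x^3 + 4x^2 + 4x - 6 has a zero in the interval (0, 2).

Yes, f has a root in the interval.

f(0) = -6 and f(2) = 26, which have opposite signs.
As a polynomial, f is continuous on every closed interval.
By the Intermediate Value Theorem, f takes the value 0 somewhere in the open interval.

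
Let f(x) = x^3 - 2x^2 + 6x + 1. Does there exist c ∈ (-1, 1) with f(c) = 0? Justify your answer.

f(-1) = -8 and f(1) = 6, which have opposite signs.
As a polynomial, f is continuous on every closed interval.
So by the Intermediate Value Theorem there is a c strictly between -1 and 1 with f(c) = 0.

Yes, f has a root in the interval.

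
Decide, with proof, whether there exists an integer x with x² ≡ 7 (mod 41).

Apply Euler's criterion with the prime 41: 7 is a quadratic residue iff 7^20 ≡ 1 (mod 41), and a non-residue iff it is ≡ −1.
Repeated squaring mod 41: 7^2 = 49 ≡ 8; 7^4 ≡ 8² = 64 ≡ 23; 7^8 ≡ 23² = 529 ≡ 37; 7^16 ≡ 37² = 1369 ≡ 16.
Since 20 = 16 + 4, 7^20 ≡ 16 · 23; multiplying out mod 41: 16·23 = 368 ≡ 40. Thus 7^20 ≡ 40 ≡ −1 (mod 41).
By Euler's criterion 7 is a quadratic non-residue mod 41: no x satisfies x² ≡ 7 (mod 41).

There is no such integer.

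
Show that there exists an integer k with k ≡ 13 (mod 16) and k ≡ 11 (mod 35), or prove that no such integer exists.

The moduli 16 and 35 are coprime, so by the Chinese Remainder Theorem a unique solution modulo 560 exists.
Write k = 13 + 16t and require 13 + 16t ≡ 11 (mod 35), i.e. 16t ≡ 33 (mod 35).
Since 16·11 = 176 = 5·35 + 1, the inverse of 16 mod 35 is 11.
Therefore t ≡ 11·33 = 363 ≡ 13 (mod 35).
Taking t = 13 gives k = 13 + 16·13 = 221.
Indeed 221 ≡ 13 (mod 16) and 221 ≡ 11 (mod 35).

k = 221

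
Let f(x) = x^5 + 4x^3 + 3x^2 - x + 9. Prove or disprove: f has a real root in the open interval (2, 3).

f(2) = 83 and f(3) = 384, both positive, so a sign-change argument is unavailable; we show f keeps this sign on the whole interval.
Shift to the endpoint 2: with x = 2 + u (0 < u < 1), one computes f(2 + u) = u^5 + 10u^4 + 44u^3 + 107u^2 + 139u + 83.
All 6 nonzero coefficients of this polynomial in u are positive; hence for u > 0 the value is a sum of positive terms (the constant 83 among them).
So f is strictly positive on (2, 3); no root exists in the interval.

No such root exists.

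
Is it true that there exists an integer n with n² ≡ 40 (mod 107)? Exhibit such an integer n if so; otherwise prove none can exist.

Take n = 19. Then 19² = 361 = 3·107 + 40, so 19² ≡ 40 (mod 107).

n = 19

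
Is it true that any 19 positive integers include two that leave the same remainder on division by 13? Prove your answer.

True.

There are exactly 13 possible remainders on division by 13.
Since 19 > 13, two of the 19 integers must share a residue class by the pigeonhole principle; call them a and b.
That is, a and b leave the same remainder on division by 13, as claimed.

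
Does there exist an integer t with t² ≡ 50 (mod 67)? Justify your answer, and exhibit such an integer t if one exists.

No, no such integer exists.

67 is prime, so by Euler's criterion 50 is a square mod 67 iff 50^((67−1)/2) = 50^33 ≡ 1 (mod 67).
Squaring successively (mod 67): 50^2 = 2500 ≡ 21; 50^4 ≡ 21² = 441 ≡ 39; 50^8 ≡ 39² = 1521 ≡ 47; 50^16 ≡ 47² = 2209 ≡ 65; 50^32 ≡ 65² = 4225 ≡ 4.
Since 33 = 32 + 1, 50^33 ≡ 4 · 50; multiplying out mod 67: 4·50 = 200 ≡ 66. Thus 50^33 ≡ 66 ≡ −1 (mod 67).
By Euler's criterion 50 is a quadratic non-residue mod 67: no t satisfies t² ≡ 50 (mod 67).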